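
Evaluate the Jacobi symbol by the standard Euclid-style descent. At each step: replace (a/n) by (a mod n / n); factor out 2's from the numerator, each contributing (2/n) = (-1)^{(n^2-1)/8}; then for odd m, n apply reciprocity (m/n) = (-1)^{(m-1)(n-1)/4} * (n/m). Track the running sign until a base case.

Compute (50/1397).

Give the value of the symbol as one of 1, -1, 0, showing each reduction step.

factor out 2^1: 50 = 2^1·25; with 1397 mod 8 = 5, (2/1397) = -1; sign now -1; continue with (25/1397)
flip (25/1397) -> (1397/25): both odd, 25 mod 4 = 1, 1397 mod 4 = 1, so the flip contributes +1; sign now -1
(1397/25): 1397 mod 25 = 22, so (1397/25) = (22/25)
factor out 2^1: 22 = 2^1·11; with 25 mod 8 = 1, (2/25) = +1; sign now -1; continue with (11/25)
flip (11/25) -> (25/11): both odd, 11 mod 4 = 3, 25 mod 4 = 1, so the flip contributes +1; sign now -1
(25/11): 25 mod 11 = 3, so (25/11) = (3/11)
flip (3/11) -> (11/3): both odd, 3 mod 4 = 3, 11 mod 4 = 3, so the flip contributes -1; sign now +1
(11/3): 11 mod 3 = 2, so (11/3) = (2/3)
factor out 2^1: 2 = 2^1·1; with 3 mod 8 = 3, (2/3) = -1; sign now -1; continue with (1/3)
reached (1/3) = 1, so the symbol is -1

-1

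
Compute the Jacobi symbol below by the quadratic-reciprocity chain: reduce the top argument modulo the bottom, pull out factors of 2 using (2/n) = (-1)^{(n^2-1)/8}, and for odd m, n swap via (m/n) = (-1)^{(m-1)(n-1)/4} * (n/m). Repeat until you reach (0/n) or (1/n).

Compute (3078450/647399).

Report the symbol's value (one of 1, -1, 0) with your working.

1

(3078450/647399) = (488854/647399)   [reduce mod 647399]
488854 = 2^1·244427; (2/647399) = +1 since 647399 mod 8 = 7, so (488854/647399) = (+1)^1·(244427/647399); sign now +1
reciprocity: (244427/647399) = -1·(647399/244427) since 244427 mod 4 = 3, 647399 mod 4 = 3; sign now -1
(647399/244427) = (158545/244427)   [reduce mod 244427]
reciprocity: (158545/244427) = +1·(244427/158545) since 158545 mod 4 = 1, 244427 mod 4 = 3; sign now -1
(244427/158545) = (85882/158545)   [reduce mod 158545]
85882 = 2^1·42941; (2/158545) = +1 since 158545 mod 8 = 1, so (85882/158545) = (+1)^1·(42941/158545); sign now -1
reciprocity: (42941/158545) = +1·(158545/42941) since 42941 mod 4 = 1, 158545 mod 4 = 1; sign now -1
(158545/42941) = (29722/42941)   [reduce mod 42941]
29722 = 2^1·14861; (2/42941) = -1 since 42941 mod 8 = 5, so (29722/42941) = (-1)^1·(14861/42941); sign now +1
reciprocity: (14861/42941) = +1·(42941/14861) since 14861 mod 4 = 1, 42941 mod 4 = 1; sign now +1
(42941/14861) = (13219/14861)   [reduce mod 14861]
reciprocity: (13219/14861) = +1·(14861/13219) since 13219 mod 4 = 3, 14861 mod 4 = 1; sign now +1
(14861/13219) = (1642/13219)   [reduce mod 13219]
1642 = 2^1·821; (2/13219) = -1 since 13219 mod 8 = 3, so (1642/13219) = (-1)^1·(821/13219); sign now -1
reciprocity: (821/13219) = +1·(13219/821) since 821 mod 4 = 1, 13219 mod 4 = 3; sign now -1
(13219/821) = (83/821)   [reduce mod 821]
reciprocity: (83/821) = +1·(821/83) since 83 mod 4 = 3, 821 mod 4 = 1; sign now -1
(821/83) = (74/83)   [reduce mod 83]
74 = 2^1·37; (2/83) = -1 since 83 mod 8 = 3, so (74/83) = (-1)^1·(37/83); sign now +1
reciprocity: (37/83) = +1·(83/37) since 37 mod 4 = 1, 83 mod 4 = 3; sign now +1
(83/37) = (9/37)   [reduce mod 37]
reciprocity: (9/37) = +1·(37/9) since 9 mod 4 = 1, 37 mod 4 = 1; sign now +1
(37/9) = (1/9)   [reduce mod 9]
(1/9) = 1; final value = sign = +1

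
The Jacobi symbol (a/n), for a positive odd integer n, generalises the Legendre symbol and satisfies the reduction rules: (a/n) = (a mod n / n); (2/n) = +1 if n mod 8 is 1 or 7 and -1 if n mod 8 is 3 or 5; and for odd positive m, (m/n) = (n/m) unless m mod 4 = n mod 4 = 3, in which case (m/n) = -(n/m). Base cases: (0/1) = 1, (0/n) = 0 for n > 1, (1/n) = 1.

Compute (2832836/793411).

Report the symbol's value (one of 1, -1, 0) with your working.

0

(2832836/793411) = (452603/793411)   [reduce mod 793411]
reciprocity: (452603/793411) = -1·(793411/452603) since 452603 mod 4 = 3, 793411 mod 4 = 3; sign now -1
(793411/452603) = (340808/452603)   [reduce mod 452603]
340808 = 2^3·42601; (2/452603) = -1 since 452603 mod 8 = 3, so (340808/452603) = (-1)^3·(42601/452603); sign now +1
reciprocity: (42601/452603) = +1·(452603/42601) since 42601 mod 4 = 1, 452603 mod 4 = 3; sign now +1
(452603/42601) = (26593/42601)   [reduce mod 42601]
reciprocity: (26593/42601) = +1·(42601/26593) since 26593 mod 4 = 1, 42601 mod 4 = 1; sign now +1
(42601/26593) = (16008/26593)   [reduce mod 26593]
16008 = 2^3·2001; (2/26593) = +1 since 26593 mod 8 = 1, so (16008/26593) = (+1)^3·(2001/26593); sign now +1
reciprocity: (2001/26593) = +1·(26593/2001) since 2001 mod 4 = 1, 26593 mod 4 = 1; sign now +1
(26593/2001) = (580/2001)   [reduce mod 2001]
580 = 2^2·145; (2/2001) = +1 since 2001 mod 8 = 1, so (580/2001) = (+1)^2·(145/2001); sign now +1
reciprocity: (145/2001) = +1·(2001/145) since 145 mod 4 = 1, 2001 mod 4 = 1; sign now +1
(2001/145) = (116/145)   [reduce mod 145]
116 = 2^2·29; (2/145) = +1 since 145 mod 8 = 1, so (116/145) = (+1)^2·(29/145); sign now +1
reciprocity: (29/145) = +1·(145/29) since 29 mod 4 = 1, 145 mod 4 = 1; sign now +1
(145/29) = (0/29)   [reduce mod 29]
(0/29) = 0   [gcd(a, n) > 1]; final value = 0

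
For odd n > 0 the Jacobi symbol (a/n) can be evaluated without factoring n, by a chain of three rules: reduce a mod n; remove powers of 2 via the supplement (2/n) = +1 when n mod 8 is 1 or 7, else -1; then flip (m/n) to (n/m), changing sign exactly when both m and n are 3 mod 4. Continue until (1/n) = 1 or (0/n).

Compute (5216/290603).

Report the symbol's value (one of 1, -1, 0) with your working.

-1

5216 = 2^5·163; (2/290603) = -1 since 290603 mod 8 = 3, so (5216/290603) = (-1)^5·(163/290603); sign now -1
reciprocity: (163/290603) = -1·(290603/163) since 163 mod 4 = 3, 290603 mod 4 = 3; sign now +1
(290603/163) = (137/163)   [reduce mod 163]
reciprocity: (137/163) = +1·(163/137) since 137 mod 4 = 1, 163 mod 4 = 3; sign now +1
(163/137) = (26/137)   [reduce mod 137]
26 = 2^1·13; (2/137) = +1 since 137 mod 8 = 1, so (26/137) = (+1)^1·(13/137); sign now +1
reciprocity: (13/137) = +1·(137/13) since 13 mod 4 = 1, 137 mod 4 = 1; sign now +1
(137/13) = (7/13)   [reduce mod 13]
reciprocity: (7/13) = +1·(13/7) since 7 mod 4 = 3, 13 mod 4 = 1; sign now +1
(13/7) = (6/7)   [reduce mod 7]
6 = 2^1·3; (2/7) = +1 since 7 mod 8 = 7, so (6/7) = (+1)^1·(3/7); sign now +1
reciprocity: (3/7) = -1·(7/3) since 3 mod 4 = 3, 7 mod 4 = 3; sign now -1
(7/3) = (1/3)   [reduce mod 3]
(1/3) = 1; final value = sign = -1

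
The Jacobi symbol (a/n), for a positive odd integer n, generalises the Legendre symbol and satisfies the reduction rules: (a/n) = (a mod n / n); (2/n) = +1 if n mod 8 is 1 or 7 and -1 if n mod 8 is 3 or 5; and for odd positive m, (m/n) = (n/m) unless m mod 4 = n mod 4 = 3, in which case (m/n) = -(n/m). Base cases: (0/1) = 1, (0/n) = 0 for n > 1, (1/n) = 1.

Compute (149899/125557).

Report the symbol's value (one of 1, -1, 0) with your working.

(149899/125557): 149899 mod 125557 = 24342, so (149899/125557) = (24342/125557)
factor out 2^1: 24342 = 2^1·12171; with 125557 mod 8 = 5, (2/125557) = -1; sign now -1; continue with (12171/125557)
flip (12171/125557) -> (125557/12171): both odd, 12171 mod 4 = 3, 125557 mod 4 = 1, so the flip contributes +1; sign now -1
(125557/12171): 125557 mod 12171 = 3847, so (125557/12171) = (3847/12171)
flip (3847/12171) -> (12171/3847): both odd, 3847 mod 4 = 3, 12171 mod 4 = 3, so the flip contributes -1; sign now +1
(12171/3847): 12171 mod 3847 = 630, so (12171/3847) = (630/3847)
factor out 2^1: 630 = 2^1·315; with 3847 mod 8 = 7, (2/3847) = +1; sign now +1; continue with (315/3847)
flip (315/3847) -> (3847/315): both odd, 315 mod 4 = 3, 3847 mod 4 = 3, so the flip contributes -1; sign now -1
(3847/315): 3847 mod 315 = 67, so (3847/315) = (67/315)
flip (67/315) -> (315/67): both odd, 67 mod 4 = 3, 315 mod 4 = 3, so the flip contributes -1; sign now +1
(315/67): 315 mod 67 = 47, so (315/67) = (47/67)
flip (47/67) -> (67/47): both odd, 47 mod 4 = 3, 67 mod 4 = 3, so the flip contributes -1; sign now -1
(67/47): 67 mod 47 = 20, so (67/47) = (20/47)
factor out 2^2: 20 = 2^2·5; with 47 mod 8 = 7, (2/47) = +1; sign now -1; continue with (5/47)
flip (5/47) -> (47/5): both odd, 5 mod 4 = 1, 47 mod 4 = 3, so the flip contributes +1; sign now -1
(47/5): 47 mod 5 = 2, so (47/5) = (2/5)
factor out 2^1: 2 = 2^1·1; with 5 mod 8 = 5, (2/5) = -1; sign now +1; continue with (1/5)
reached (1/5) = 1, so the symbol is +1

1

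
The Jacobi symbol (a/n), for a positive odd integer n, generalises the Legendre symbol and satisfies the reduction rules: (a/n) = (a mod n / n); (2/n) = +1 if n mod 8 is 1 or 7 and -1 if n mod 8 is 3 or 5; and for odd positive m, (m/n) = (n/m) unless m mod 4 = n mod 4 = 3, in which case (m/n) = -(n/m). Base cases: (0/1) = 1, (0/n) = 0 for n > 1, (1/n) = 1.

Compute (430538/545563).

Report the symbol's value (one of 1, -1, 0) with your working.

-1

430538 = 2^1·215269; (2/545563) = -1 since 545563 mod 8 = 3, so (430538/545563) = (-1)^1·(215269/545563); sign now -1
reciprocity: (215269/545563) = +1·(545563/215269) since 215269 mod 4 = 1, 545563 mod 4 = 3; sign now -1
(545563/215269) = (115025/215269)   [reduce mod 215269]
reciprocity: (115025/215269) = +1·(215269/115025) since 115025 mod 4 = 1, 215269 mod 4 = 1; sign now -1
(215269/115025) = (100244/115025)   [reduce mod 115025]
100244 = 2^2·25061; (2/115025) = +1 since 115025 mod 8 = 1, so (100244/115025) = (+1)^2·(25061/115025); sign now -1
reciprocity: (25061/115025) = +1·(115025/25061) since 25061 mod 4 = 1, 115025 mod 4 = 1; sign now -1
(115025/25061) = (14781/25061)   [reduce mod 25061]
reciprocity: (14781/25061) = +1·(25061/14781) since 14781 mod 4 = 1, 25061 mod 4 = 1; sign now -1
(25061/14781) = (10280/14781)   [reduce mod 14781]
10280 = 2^3·1285; (2/14781) = -1 since 14781 mod 8 = 5, so (10280/14781) = (-1)^3·(1285/14781); sign now +1
reciprocity: (1285/14781) = +1·(14781/1285) since 1285 mod 4 = 1, 14781 mod 4 = 1; sign now +1
(14781/1285) = (646/1285)   [reduce mod 1285]
646 = 2^1·323; (2/1285) = -1 since 1285 mod 8 = 5, so (646/1285) = (-1)^1·(323/1285); sign now -1
reciprocity: (323/1285) = +1·(1285/323) since 323 mod 4 = 3, 1285 mod 4 = 1; sign now -1
(1285/323) = (316/323)   [reduce mod 323]
316 = 2^2·79; (2/323) = -1 since 323 mod 8 = 3, so (316/323) = (-1)^2·(79/323); sign now -1
reciprocity: (79/323) = -1·(323/79) since 79 mod 4 = 3, 323 mod 4 = 3; sign now +1
(323/79) = (7/79)   [reduce mod 79]
reciprocity: (7/79) = -1·(79/7) since 7 mod 4 = 3, 79 mod 4 = 3; sign now -1
(79/7) = (2/7)   [reduce mod 7]
2 = 2^1·1; (2/7) = +1 since 7 mod 8 = 7, so (2/7) = (+1)^1·(1/7); sign now -1
(1/7) = 1; final value = sign = -1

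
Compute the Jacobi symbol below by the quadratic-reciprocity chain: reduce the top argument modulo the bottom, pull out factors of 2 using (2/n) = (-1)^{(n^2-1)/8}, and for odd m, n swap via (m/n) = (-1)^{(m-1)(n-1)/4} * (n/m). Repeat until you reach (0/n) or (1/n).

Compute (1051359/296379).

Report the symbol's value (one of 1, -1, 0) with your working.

0

(1051359/296379): 1051359 mod 296379 = 162222, so (1051359/296379) = (162222/296379)
factor out 2^1: 162222 = 2^1·81111; with 296379 mod 8 = 3, (2/296379) = -1; sign now -1; continue with (81111/296379)
flip (81111/296379) -> (296379/81111): both odd, 81111 mod 4 = 3, 296379 mod 4 = 3, so the flip contributes -1; sign now +1
(296379/81111): 296379 mod 81111 = 53046, so (296379/81111) = (53046/81111)
factor out 2^1: 53046 = 2^1·26523; with 81111 mod 8 = 7, (2/81111) = +1; sign now +1; continue with (26523/81111)
flip (26523/81111) -> (81111/26523): both odd, 26523 mod 4 = 3, 81111 mod 4 = 3, so the flip contributes -1; sign now -1
(81111/26523): 81111 mod 26523 = 1542, so (81111/26523) = (1542/26523)
factor out 2^1: 1542 = 2^1·771; with 26523 mod 8 = 3, (2/26523) = -1; sign now +1; continue with (771/26523)
flip (771/26523) -> (26523/771): both odd, 771 mod 4 = 3, 26523 mod 4 = 3, so the flip contributes -1; sign now -1
(26523/771): 26523 mod 771 = 309, so (26523/771) = (309/771)
flip (309/771) -> (771/309): both odd, 309 mod 4 = 1, 771 mod 4 = 3, so the flip contributes +1; sign now -1
(771/309): 771 mod 309 = 153, so (771/309) = (153/309)
flip (153/309) -> (309/153): both odd, 153 mod 4 = 1, 309 mod 4 = 1, so the flip contributes +1; sign now -1
(309/153): 309 mod 153 = 3, so (309/153) = (3/153)
flip (3/153) -> (153/3): both odd, 3 mod 4 = 3, 153 mod 4 = 1, so the flip contributes +1; sign now -1
(153/3): 153 mod 3 = 0, so (153/3) = (0/3)
reached (0/3); gcd(a, n) > 1, so (0/3) = 0 and the symbol is 0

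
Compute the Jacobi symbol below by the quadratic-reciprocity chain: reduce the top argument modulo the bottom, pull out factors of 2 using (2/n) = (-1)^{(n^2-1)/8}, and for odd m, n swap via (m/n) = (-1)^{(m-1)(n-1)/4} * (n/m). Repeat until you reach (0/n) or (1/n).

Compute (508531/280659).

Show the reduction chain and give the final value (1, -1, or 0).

1

(508531/280659): 508531 mod 280659 = 227872, so (508531/280659) = (227872/280659)
factor out 2^5: 227872 = 2^5·7121; with 280659 mod 8 = 3, (2/280659) = -1; sign now -1; continue with (7121/280659)
flip (7121/280659) -> (280659/7121): both odd, 7121 mod 4 = 1, 280659 mod 4 = 3, so the flip contributes +1; sign now -1
(280659/7121): 280659 mod 7121 = 2940, so (280659/7121) = (2940/7121)
factor out 2^2: 2940 = 2^2·735; with 7121 mod 8 = 1, (2/7121) = +1; sign now -1; continue with (735/7121)
flip (735/7121) -> (7121/735): both odd, 735 mod 4 = 3, 7121 mod 4 = 1, so the flip contributes +1; sign now -1
(7121/735): 7121 mod 735 = 506, so (7121/735) = (506/735)
factor out 2^1: 506 = 2^1·253; with 735 mod 8 = 7, (2/735) = +1; sign now -1; continue with (253/735)
flip (253/735) -> (735/253): both odd, 253 mod 4 = 1, 735 mod 4 = 3, so the flip contributes +1; sign now -1
(735/253): 735 mod 253 = 229, so (735/253) = (229/253)
flip (229/253) -> (253/229): both odd, 229 mod 4 = 1, 253 mod 4 = 1, so the flip contributes +1; sign now -1
(253/229): 253 mod 229 = 24, so (253/229) = (24/229)
factor out 2^3: 24 = 2^3·3; with 229 mod 8 = 5, (2/229) = -1; sign now +1; continue with (3/229)
flip (3/229) -> (229/3): both odd, 3 mod 4 = 3, 229 mod 4 = 1, so the flip contributes +1; sign now +1
(229/3): 229 mod 3 = 1, so (229/3) = (1/3)
reached (1/3) = 1, so the symbol is +1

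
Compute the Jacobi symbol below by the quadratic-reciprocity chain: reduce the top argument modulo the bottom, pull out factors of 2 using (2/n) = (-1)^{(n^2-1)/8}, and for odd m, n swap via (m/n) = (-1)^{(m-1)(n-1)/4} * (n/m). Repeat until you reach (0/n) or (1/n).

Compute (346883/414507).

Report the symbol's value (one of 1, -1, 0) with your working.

-1

reciprocity: (346883/414507) = -1·(414507/346883) since 346883 mod 4 = 3, 414507 mod 4 = 3; sign now -1
(414507/346883) = (67624/346883)   [reduce mod 346883]
67624 = 2^3·8453; (2/346883) = -1 since 346883 mod 8 = 3, so (67624/346883) = (-1)^3·(8453/346883); sign now +1
reciprocity: (8453/346883) = +1·(346883/8453) since 8453 mod 4 = 1, 346883 mod 4 = 3; sign now +1
(346883/8453) = (310/8453)   [reduce mod 8453]
310 = 2^1·155; (2/8453) = -1 since 8453 mod 8 = 5, so (310/8453) = (-1)^1·(155/8453); sign now -1
reciprocity: (155/8453) = +1·(8453/155) since 155 mod 4 = 3, 8453 mod 4 = 1; sign now -1
(8453/155) = (83/155)   [reduce mod 155]
reciprocity: (83/155) = -1·(155/83) since 83 mod 4 = 3, 155 mod 4 = 3; sign now +1
(155/83) = (72/83)   [reduce mod 83]
72 = 2^3·9; (2/83) = -1 since 83 mod 8 = 3, so (72/83) = (-1)^3·(9/83); sign now -1
reciprocity: (9/83) = +1·(83/9) since 9 mod 4 = 1, 83 mod 4 = 3; sign now -1
(83/9) = (2/9)   [reduce mod 9]
2 = 2^1·1; (2/9) = +1 since 9 mod 8 = 1, so (2/9) = (+1)^1·(1/9); sign now -1
(1/9) = 1; final value = sign = -1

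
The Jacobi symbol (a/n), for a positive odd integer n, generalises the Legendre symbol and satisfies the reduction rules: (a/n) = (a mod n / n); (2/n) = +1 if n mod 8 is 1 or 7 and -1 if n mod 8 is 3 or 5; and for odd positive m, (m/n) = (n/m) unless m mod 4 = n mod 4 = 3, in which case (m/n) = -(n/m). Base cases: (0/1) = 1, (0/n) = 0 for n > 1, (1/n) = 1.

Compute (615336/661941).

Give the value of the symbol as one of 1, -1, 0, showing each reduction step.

0

615336 = 2^3·76917; (2/661941) = -1 since 661941 mod 8 = 5, so (615336/661941) = (-1)^3·(76917/661941); sign now -1
reciprocity: (76917/661941) = +1·(661941/76917) since 76917 mod 4 = 1, 661941 mod 4 = 1; sign now -1
(661941/76917) = (46605/76917)   [reduce mod 76917]
reciprocity: (46605/76917) = +1·(76917/46605) since 46605 mod 4 = 1, 76917 mod 4 = 1; sign now -1
(76917/46605) = (30312/46605)   [reduce mod 46605]
30312 = 2^3·3789; (2/46605) = -1 since 46605 mod 8 = 5, so (30312/46605) = (-1)^3·(3789/46605); sign now +1
reciprocity: (3789/46605) = +1·(46605/3789) since 3789 mod 4 = 1, 46605 mod 4 = 1; sign now +1
(46605/3789) = (1137/3789)   [reduce mod 3789]
reciprocity: (1137/3789) = +1·(3789/1137) since 1137 mod 4 = 1, 3789 mod 4 = 1; sign now +1
(3789/1137) = (378/1137)   [reduce mod 1137]
378 = 2^1·189; (2/1137) = +1 since 1137 mod 8 = 1, so (378/1137) = (+1)^1·(189/1137); sign now +1
reciprocity: (189/1137) = +1·(1137/189) since 189 mod 4 = 1, 1137 mod 4 = 1; sign now +1
(1137/189) = (3/189)   [reduce mod 189]
reciprocity: (3/189) = +1·(189/3) since 3 mod 4 = 3, 189 mod 4 = 1; sign now +1
(189/3) = (0/3)   [reduce mod 3]
(0/3) = 0   [gcd(a, n) > 1]; final value = 0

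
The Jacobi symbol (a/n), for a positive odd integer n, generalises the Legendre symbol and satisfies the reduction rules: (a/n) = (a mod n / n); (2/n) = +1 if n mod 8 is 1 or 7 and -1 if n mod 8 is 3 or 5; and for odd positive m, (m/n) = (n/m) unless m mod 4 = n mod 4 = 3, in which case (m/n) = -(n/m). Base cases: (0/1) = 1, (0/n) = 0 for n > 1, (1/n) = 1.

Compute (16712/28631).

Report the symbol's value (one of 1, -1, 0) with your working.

1

factor out 2^3: 16712 = 2^3·2089; with 28631 mod 8 = 7, (2/28631) = +1; sign now +1; continue with (2089/28631)
flip (2089/28631) -> (28631/2089): both odd, 2089 mod 4 = 1, 28631 mod 4 = 3, so the flip contributes +1; sign now +1
(28631/2089): 28631 mod 2089 = 1474, so (28631/2089) = (1474/2089)
factor out 2^1: 1474 = 2^1·737; with 2089 mod 8 = 1, (2/2089) = +1; sign now +1; continue with (737/2089)
flip (737/2089) -> (2089/737): both odd, 737 mod 4 = 1, 2089 mod 4 = 1, so the flip contributes +1; sign now +1
(2089/737): 2089 mod 737 = 615, so (2089/737) = (615/737)
flip (615/737) -> (737/615): both odd, 615 mod 4 = 3, 737 mod 4 = 1, so the flip contributes +1; sign now +1
(737/615): 737 mod 615 = 122, so (737/615) = (122/615)
factor out 2^1: 122 = 2^1·61; with 615 mod 8 = 7, (2/615) = +1; sign now +1; continue with (61/615)
flip (61/615) -> (615/61): both odd, 61 mod 4 = 1, 615 mod 4 = 3, so the flip contributes +1; sign now +1
(615/61): 615 mod 61 = 5, so (615/61) = (5/61)
flip (5/61) -> (61/5): both odd, 5 mod 4 = 1, 61 mod 4 = 1, so the flip contributes +1; sign now +1
(61/5): 61 mod 5 = 1, so (61/5) = (1/5)
reached (1/5) = 1, so the symbol is +1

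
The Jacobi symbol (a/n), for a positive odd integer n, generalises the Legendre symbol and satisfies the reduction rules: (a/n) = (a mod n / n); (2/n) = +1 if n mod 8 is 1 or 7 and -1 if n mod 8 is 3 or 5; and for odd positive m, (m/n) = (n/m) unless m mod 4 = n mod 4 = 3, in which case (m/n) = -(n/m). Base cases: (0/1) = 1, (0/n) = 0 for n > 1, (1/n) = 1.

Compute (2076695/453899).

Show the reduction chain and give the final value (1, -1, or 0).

(2076695/453899): 2076695 mod 453899 = 261099, so (2076695/453899) = (261099/453899)
flip (261099/453899) -> (453899/261099): both odd, 261099 mod 4 = 3, 453899 mod 4 = 3, so the flip contributes -1; sign now -1
(453899/261099): 453899 mod 261099 = 192800, so (453899/261099) = (192800/261099)
factor out 2^5: 192800 = 2^5·6025; with 261099 mod 8 = 3, (2/261099) = -1; sign now +1; continue with (6025/261099)
flip (6025/261099) -> (261099/6025): both odd, 6025 mod 4 = 1, 261099 mod 4 = 3, so the flip contributes +1; sign now +1
(261099/6025): 261099 mod 6025 = 2024, so (261099/6025) = (2024/6025)
factor out 2^3: 2024 = 2^3·253; with 6025 mod 8 = 1, (2/6025) = +1; sign now +1; continue with (253/6025)
flip (253/6025) -> (6025/253): both odd, 253 mod 4 = 1, 6025 mod 4 = 1, so the flip contributes +1; sign now +1
(6025/253): 6025 mod 253 = 206, so (6025/253) = (206/253)
factor out 2^1: 206 = 2^1·103; with 253 mod 8 = 5, (2/253) = -1; sign now -1; continue with (103/253)
flip (103/253) -> (253/103): both odd, 103 mod 4 = 3, 253 mod 4 = 1, so the flip contributes +1; sign now -1
(253/103): 253 mod 103 = 47, so (253/103) = (47/103)
flip (47/103) -> (103/47): both odd, 47 mod 4 = 3, 103 mod 4 = 3, so the flip contributes -1; sign now +1
(103/47): 103 mod 47 = 9, so (103/47) = (9/47)
flip (9/47) -> (47/9): both odd, 9 mod 4 = 1, 47 mod 4 = 3, so the flip contributes +1; sign now +1
(47/9): 47 mod 9 = 2, so (47/9) = (2/9)
factor out 2^1: 2 = 2^1·1; with 9 mod 8 = 1, (2/9) = +1; sign now +1; continue with (1/9)
reached (1/9) = 1, so the symbol is +1

1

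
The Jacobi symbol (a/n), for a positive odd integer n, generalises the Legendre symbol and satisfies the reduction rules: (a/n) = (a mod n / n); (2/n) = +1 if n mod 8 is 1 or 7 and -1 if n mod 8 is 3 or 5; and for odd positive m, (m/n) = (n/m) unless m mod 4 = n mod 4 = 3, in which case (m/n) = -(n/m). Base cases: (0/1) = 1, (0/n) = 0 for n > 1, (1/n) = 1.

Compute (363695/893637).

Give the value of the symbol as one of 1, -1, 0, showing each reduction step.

reciprocity: (363695/893637) = +1·(893637/363695) since 363695 mod 4 = 3, 893637 mod 4 = 1; sign now +1
(893637/363695) = (166247/363695)   [reduce mod 363695]
reciprocity: (166247/363695) = -1·(363695/166247) since 166247 mod 4 = 3, 363695 mod 4 = 3; sign now -1
(363695/166247) = (31201/166247)   [reduce mod 166247]
reciprocity: (31201/166247) = +1·(166247/31201) since 31201 mod 4 = 1, 166247 mod 4 = 3; sign now -1
(166247/31201) = (10242/31201)   [reduce mod 31201]
10242 = 2^1·5121; (2/31201) = +1 since 31201 mod 8 = 1, so (10242/31201) = (+1)^1·(5121/31201); sign now -1
reciprocity: (5121/31201) = +1·(31201/5121) since 5121 mod 4 = 1, 31201 mod 4 = 1; sign now -1
(31201/5121) = (475/5121)   [reduce mod 5121]
reciprocity: (475/5121) = +1·(5121/475) since 475 mod 4 = 3, 5121 mod 4 = 1; sign now -1
(5121/475) = (371/475)   [reduce mod 475]
reciprocity: (371/475) = -1·(475/371) since 371 mod 4 = 3, 475 mod 4 = 3; sign now +1
(475/371) = (104/371)   [reduce mod 371]
104 = 2^3·13; (2/371) = -1 since 371 mod 8 = 3, so (104/371) = (-1)^3·(13/371); sign now -1
reciprocity: (13/371) = +1·(371/13) since 13 mod 4 = 1, 371 mod 4 = 3; sign now -1
(371/13) = (7/13)   [reduce mod 13]
reciprocity: (7/13) = +1·(13/7) since 7 mod 4 = 3, 13 mod 4 = 1; sign now -1
(13/7) = (6/7)   [reduce mod 7]
6 = 2^1·3; (2/7) = +1 since 7 mod 8 = 7, so (6/7) = (+1)^1·(3/7); sign now -1
reciprocity: (3/7) = -1·(7/3) since 3 mod 4 = 3, 7 mod 4 = 3; sign now +1
(7/3) = (1/3)   [reduce mod 3]
(1/3) = 1; final value = sign = +1

1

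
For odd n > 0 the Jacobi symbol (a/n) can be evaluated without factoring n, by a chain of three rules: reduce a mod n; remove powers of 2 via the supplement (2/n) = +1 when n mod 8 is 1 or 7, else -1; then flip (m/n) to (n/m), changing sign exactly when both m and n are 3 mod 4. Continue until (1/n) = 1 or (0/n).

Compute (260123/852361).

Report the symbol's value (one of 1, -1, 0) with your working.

flip (260123/852361) -> (852361/260123): both odd, 260123 mod 4 = 3, 852361 mod 4 = 1, so the flip contributes +1; sign now +1
(852361/260123): 852361 mod 260123 = 71992, so (852361/260123) = (71992/260123)
factor out 2^3: 71992 = 2^3·8999; with 260123 mod 8 = 3, (2/260123) = -1; sign now -1; continue with (8999/260123)
flip (8999/260123) -> (260123/8999): both odd, 8999 mod 4 = 3, 260123 mod 4 = 3, so the flip contributes -1; sign now +1
(260123/8999): 260123 mod 8999 = 8151, so (260123/8999) = (8151/8999)
flip (8151/8999) -> (8999/8151): both odd, 8151 mod 4 = 3, 8999 mod 4 = 3, so the flip contributes -1; sign now -1
(8999/8151): 8999 mod 8151 = 848, so (8999/8151) = (848/8151)
factor out 2^4: 848 = 2^4·53; with 8151 mod 8 = 7, (2/8151) = +1; sign now -1; continue with (53/8151)
flip (53/8151) -> (8151/53): both odd, 53 mod 4 = 1, 8151 mod 4 = 3, so the flip contributes +1; sign now -1
(8151/53): 8151 mod 53 = 42, so (8151/53) = (42/53)
factor out 2^1: 42 = 2^1·21; with 53 mod 8 = 5, (2/53) = -1; sign now +1; continue with (21/53)
flip (21/53) -> (53/21): both odd, 21 mod 4 = 1, 53 mod 4 = 1, so the flip contributes +1; sign now +1
(53/21): 53 mod 21 = 11, so (53/21) = (11/21)
flip (11/21) -> (21/11): both odd, 11 mod 4 = 3, 21 mod 4 = 1, so the flip contributes +1; sign now +1
(21/11): 21 mod 11 = 10, so (21/11) = (10/11)
factor out 2^1: 10 = 2^1·5; with 11 mod 8 = 3, (2/11) = -1; sign now -1; continue with (5/11)
flip (5/11) -> (11/5): both odd, 5 mod 4 = 1, 11 mod 4 = 3, so the flip contributes +1; sign now -1
(11/5): 11 mod 5 = 1, so (11/5) = (1/5)
reached (1/5) = 1, so the symbol is -1

-1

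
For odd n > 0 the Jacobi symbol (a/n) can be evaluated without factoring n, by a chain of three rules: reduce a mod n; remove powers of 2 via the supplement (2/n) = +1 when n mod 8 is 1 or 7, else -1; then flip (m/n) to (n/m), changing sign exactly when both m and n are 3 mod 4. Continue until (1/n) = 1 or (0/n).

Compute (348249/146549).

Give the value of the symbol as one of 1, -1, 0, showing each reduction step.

(348249/146549): 348249 mod 146549 = 55151, so (348249/146549) = (55151/146549)
flip (55151/146549) -> (146549/55151): both odd, 55151 mod 4 = 3, 146549 mod 4 = 1, so the flip contributes +1; sign now +1
(146549/55151): 146549 mod 55151 = 36247, so (146549/55151) = (36247/55151)
flip (36247/55151) -> (55151/36247): both odd, 36247 mod 4 = 3, 55151 mod 4 = 3, so the flip contributes -1; sign now -1
(55151/36247): 55151 mod 36247 = 18904, so (55151/36247) = (18904/36247)
factor out 2^3: 18904 = 2^3·2363; with 36247 mod 8 = 7, (2/36247) = +1; sign now -1; continue with (2363/36247)
flip (2363/36247) -> (36247/2363): both odd, 2363 mod 4 = 3, 36247 mod 4 = 3, so the flip contributes -1; sign now +1
(36247/2363): 36247 mod 2363 = 802, so (36247/2363) = (802/2363)
factor out 2^1: 802 = 2^1·401; with 2363 mod 8 = 3, (2/2363) = -1; sign now -1; continue with (401/2363)
flip (401/2363) -> (2363/401): both odd, 401 mod 4 = 1, 2363 mod 4 = 3, so the flip contributes +1; sign now -1
(2363/401): 2363 mod 401 = 358, so (2363/401) = (358/401)
factor out 2^1: 358 = 2^1·179; with 401 mod 8 = 1, (2/401) = +1; sign now -1; continue with (179/401)
flip (179/401) -> (401/179): both odd, 179 mod 4 = 3, 401 mod 4 = 1, so the flip contributes +1; sign now -1
(401/179): 401 mod 179 = 43, so (401/179) = (43/179)
flip (43/179) -> (179/43): both odd, 43 mod 4 = 3, 179 mod 4 = 3, so the flip contributes -1; sign now +1
(179/43): 179 mod 43 = 7, so (179/43) = (7/43)
flip (7/43) -> (43/7): both odd, 7 mod 4 = 3, 43 mod 4 = 3, so the flip contributes -1; sign now -1
(43/7): 43 mod 7 = 1, so (43/7) = (1/7)
reached (1/7) = 1, so the symbol is -1

-1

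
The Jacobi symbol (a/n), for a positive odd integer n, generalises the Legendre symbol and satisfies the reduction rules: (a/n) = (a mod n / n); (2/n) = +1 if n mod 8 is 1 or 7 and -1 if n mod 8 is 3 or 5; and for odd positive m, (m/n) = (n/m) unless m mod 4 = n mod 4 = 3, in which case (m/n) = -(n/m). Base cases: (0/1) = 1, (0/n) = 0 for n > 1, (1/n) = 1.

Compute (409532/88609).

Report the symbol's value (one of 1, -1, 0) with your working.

(409532/88609): 409532 mod 88609 = 55096, so (409532/88609) = (55096/88609)
factor out 2^3: 55096 = 2^3·6887; with 88609 mod 8 = 1, (2/88609) = +1; sign now +1; continue with (6887/88609)
flip (6887/88609) -> (88609/6887): both odd, 6887 mod 4 = 3, 88609 mod 4 = 1, so the flip contributes +1; sign now +1
(88609/6887): 88609 mod 6887 = 5965, so (88609/6887) = (5965/6887)
flip (5965/6887) -> (6887/5965): both odd, 5965 mod 4 = 1, 6887 mod 4 = 3, so the flip contributes +1; sign now +1
(6887/5965): 6887 mod 5965 = 922, so (6887/5965) = (922/5965)
factor out 2^1: 922 = 2^1·461; with 5965 mod 8 = 5, (2/5965) = -1; sign now -1; continue with (461/5965)
flip (461/5965) -> (5965/461): both odd, 461 mod 4 = 1, 5965 mod 4 = 1, so the flip contributes +1; sign now -1
(5965/461): 5965 mod 461 = 433, so (5965/461) = (433/461)
flip (433/461) -> (461/433): both odd, 433 mod 4 = 1, 461 mod 4 = 1, so the flip contributes +1; sign now -1
(461/433): 461 mod 433 = 28, so (461/433) = (28/433)
factor out 2^2: 28 = 2^2·7; with 433 mod 8 = 1, (2/433) = +1; sign now -1; continue with (7/433)
flip (7/433) -> (433/7): both odd, 7 mod 4 = 3, 433 mod 4 = 1, so the flip contributes +1; sign now -1
(433/7): 433 mod 7 = 6, so (433/7) = (6/7)
factor out 2^1: 6 = 2^1·3; with 7 mod 8 = 7, (2/7) = +1; sign now -1; continue with (3/7)
flip (3/7) -> (7/3): both odd, 3 mod 4 = 3, 7 mod 4 = 3, so the flip contributes -1; sign now +1
(7/3): 7 mod 3 = 1, so (7/3) = (1/3)
reached (1/3) = 1, so the symbol is +1

1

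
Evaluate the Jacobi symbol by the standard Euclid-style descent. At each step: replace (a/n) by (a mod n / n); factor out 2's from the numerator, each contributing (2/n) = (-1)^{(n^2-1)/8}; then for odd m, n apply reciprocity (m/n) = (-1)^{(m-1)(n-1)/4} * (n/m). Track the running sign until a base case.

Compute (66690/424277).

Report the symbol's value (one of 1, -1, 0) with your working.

factor out 2^1: 66690 = 2^1·33345; with 424277 mod 8 = 5, (2/424277) = -1; sign now -1; continue with (33345/424277)
flip (33345/424277) -> (424277/33345): both odd, 33345 mod 4 = 1, 424277 mod 4 = 1, so the flip contributes +1; sign now -1
(424277/33345): 424277 mod 33345 = 24137, so (424277/33345) = (24137/33345)
flip (24137/33345) -> (33345/24137): both odd, 24137 mod 4 = 1, 33345 mod 4 = 1, so the flip contributes +1; sign now -1
(33345/24137): 33345 mod 24137 = 9208, so (33345/24137) = (9208/24137)
factor out 2^3: 9208 = 2^3·1151; with 24137 mod 8 = 1, (2/24137) = +1; sign now -1; continue with (1151/24137)
flip (1151/24137) -> (24137/1151): both odd, 1151 mod 4 = 3, 24137 mod 4 = 1, so the flip contributes +1; sign now -1
(24137/1151): 24137 mod 1151 = 1117, so (24137/1151) = (1117/1151)
flip (1117/1151) -> (1151/1117): both odd, 1117 mod 4 = 1, 1151 mod 4 = 3, so the flip contributes +1; sign now -1
(1151/1117): 1151 mod 1117 = 34, so (1151/1117) = (34/1117)
factor out 2^1: 34 = 2^1·17; with 1117 mod 8 = 5, (2/1117) = -1; sign now +1; continue with (17/1117)
flip (17/1117) -> (1117/17): both odd, 17 mod 4 = 1, 1117 mod 4 = 1, so the flip contributes +1; sign now +1
(1117/17): 1117 mod 17 = 12, so (1117/17) = (12/17)
factor out 2^2: 12 = 2^2·3; with 17 mod 8 = 1, (2/17) = +1; sign now +1; continue with (3/17)
flip (3/17) -> (17/3): both odd, 3 mod 4 = 3, 17 mod 4 = 1, so the flip contributes +1; sign now +1
(17/3): 17 mod 3 = 2, so (17/3) = (2/3)
factor out 2^1: 2 = 2^1·1; with 3 mod 8 = 3, (2/3) = -1; sign now -1; continue with (1/3)
reached (1/3) = 1, so the symbol is -1

-1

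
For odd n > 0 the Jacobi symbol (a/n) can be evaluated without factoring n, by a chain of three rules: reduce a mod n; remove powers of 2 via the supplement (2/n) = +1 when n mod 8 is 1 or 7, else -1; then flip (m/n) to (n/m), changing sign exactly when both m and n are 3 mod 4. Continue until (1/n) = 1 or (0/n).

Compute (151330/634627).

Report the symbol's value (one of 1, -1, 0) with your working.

-1

151330 = 2^1·75665; (2/634627) = -1 since 634627 mod 8 = 3, so (151330/634627) = (-1)^1·(75665/634627); sign now -1
reciprocity: (75665/634627) = +1·(634627/75665) since 75665 mod 4 = 1, 634627 mod 4 = 3; sign now -1
(634627/75665) = (29307/75665)   [reduce mod 75665]
reciprocity: (29307/75665) = +1·(75665/29307) since 29307 mod 4 = 3, 75665 mod 4 = 1; sign now -1
(75665/29307) = (17051/29307)   [reduce mod 29307]
reciprocity: (17051/29307) = -1·(29307/17051) since 17051 mod 4 = 3, 29307 mod 4 = 3; sign now +1
(29307/17051) = (12256/17051)   [reduce mod 17051]
12256 = 2^5·383; (2/17051) = -1 since 17051 mod 8 = 3, so (12256/17051) = (-1)^5·(383/17051); sign now -1
reciprocity: (383/17051) = -1·(17051/383) since 383 mod 4 = 3, 17051 mod 4 = 3; sign now +1
(17051/383) = (199/383)   [reduce mod 383]
reciprocity: (199/383) = -1·(383/199) since 199 mod 4 = 3, 383 mod 4 = 3; sign now -1
(383/199) = (184/199)   [reduce mod 199]
184 = 2^3·23; (2/199) = +1 since 199 mod 8 = 7, so (184/199) = (+1)^3·(23/199); sign now -1
reciprocity: (23/199) = -1·(199/23) since 23 mod 4 = 3, 199 mod 4 = 3; sign now +1
(199/23) = (15/23)   [reduce mod 23]
reciprocity: (15/23) = -1·(23/15) since 15 mod 4 = 3, 23 mod 4 = 3; sign now -1
(23/15) = (8/15)   [reduce mod 15]
8 = 2^3·1; (2/15) = +1 since 15 mod 8 = 7, so (8/15) = (+1)^3·(1/15); sign now -1
(1/15) = 1; final value = sign = -1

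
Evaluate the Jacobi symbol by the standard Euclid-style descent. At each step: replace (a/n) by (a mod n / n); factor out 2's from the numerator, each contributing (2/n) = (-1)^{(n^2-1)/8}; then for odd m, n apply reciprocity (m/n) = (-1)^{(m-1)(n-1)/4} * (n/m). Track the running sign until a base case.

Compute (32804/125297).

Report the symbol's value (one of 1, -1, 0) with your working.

1

32804 = 2^2·8201; (2/125297) = +1 since 125297 mod 8 = 1, so (32804/125297) = (+1)^2·(8201/125297); sign now +1
reciprocity: (8201/125297) = +1·(125297/8201) since 8201 mod 4 = 1, 125297 mod 4 = 1; sign now +1
(125297/8201) = (2282/8201)   [reduce mod 8201]
2282 = 2^1·1141; (2/8201) = +1 since 8201 mod 8 = 1, so (2282/8201) = (+1)^1·(1141/8201); sign now +1
reciprocity: (1141/8201) = +1·(8201/1141) since 1141 mod 4 = 1, 8201 mod 4 = 1; sign now +1
(8201/1141) = (214/1141)   [reduce mod 1141]
214 = 2^1·107; (2/1141) = -1 since 1141 mod 8 = 5, so (214/1141) = (-1)^1·(107/1141); sign now -1
reciprocity: (107/1141) = +1·(1141/107) since 107 mod 4 = 3, 1141 mod 4 = 1; sign now -1
(1141/107) = (71/107)   [reduce mod 107]
reciprocity: (71/107) = -1·(107/71) since 71 mod 4 = 3, 107 mod 4 = 3; sign now +1
(107/71) = (36/71)   [reduce mod 71]
36 = 2^2·9; (2/71) = +1 since 71 mod 8 = 7, so (36/71) = (+1)^2·(9/71); sign now +1
reciprocity: (9/71) = +1·(71/9) since 9 mod 4 = 1, 71 mod 4 = 3; sign now +1
(71/9) = (8/9)   [reduce mod 9]
8 = 2^3·1; (2/9) = +1 since 9 mod 8 = 1, so (8/9) = (+1)^3·(1/9); sign now +1
(1/9) = 1; final value = sign = +1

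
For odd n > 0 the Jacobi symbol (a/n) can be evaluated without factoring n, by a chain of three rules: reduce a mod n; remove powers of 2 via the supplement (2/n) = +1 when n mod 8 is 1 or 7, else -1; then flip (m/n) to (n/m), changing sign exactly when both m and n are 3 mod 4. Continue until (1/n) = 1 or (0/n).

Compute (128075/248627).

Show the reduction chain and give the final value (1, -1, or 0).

reciprocity: (128075/248627) = -1·(248627/128075) since 128075 mod 4 = 3, 248627 mod 4 = 3; sign now -1
(248627/128075) = (120552/128075)   [reduce mod 128075]
120552 = 2^3·15069; (2/128075) = -1 since 128075 mod 8 = 3, so (120552/128075) = (-1)^3·(15069/128075); sign now +1
reciprocity: (15069/128075) = +1·(128075/15069) since 15069 mod 4 = 1, 128075 mod 4 = 3; sign now +1
(128075/15069) = (7523/15069)   [reduce mod 15069]
reciprocity: (7523/15069) = +1·(15069/7523) since 7523 mod 4 = 3, 15069 mod 4 = 1; sign now +1
(15069/7523) = (23/7523)   [reduce mod 7523]
reciprocity: (23/7523) = -1·(7523/23) since 23 mod 4 = 3, 7523 mod 4 = 3; sign now -1
(7523/23) = (2/23)   [reduce mod 23]
2 = 2^1·1; (2/23) = +1 since 23 mod 8 = 7, so (2/23) = (+1)^1·(1/23); sign now -1
(1/23) = 1; final value = sign = -1

-1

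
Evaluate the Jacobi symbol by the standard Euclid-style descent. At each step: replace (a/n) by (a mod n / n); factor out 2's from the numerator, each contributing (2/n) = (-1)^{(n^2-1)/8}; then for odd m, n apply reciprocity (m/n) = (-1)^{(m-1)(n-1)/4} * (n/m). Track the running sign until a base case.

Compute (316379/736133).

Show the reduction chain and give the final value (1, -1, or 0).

1

flip (316379/736133) -> (736133/316379): both odd, 316379 mod 4 = 3, 736133 mod 4 = 1, so the flip contributes +1; sign now +1
(736133/316379): 736133 mod 316379 = 103375, so (736133/316379) = (103375/316379)
flip (103375/316379) -> (316379/103375): both odd, 103375 mod 4 = 3, 316379 mod 4 = 3, so the flip contributes -1; sign now -1
(316379/103375): 316379 mod 103375 = 6254, so (316379/103375) = (6254/103375)
factor out 2^1: 6254 = 2^1·3127; with 103375 mod 8 = 7, (2/103375) = +1; sign now -1; continue with (3127/103375)
flip (3127/103375) -> (103375/3127): both odd, 3127 mod 4 = 3, 103375 mod 4 = 3, so the flip contributes -1; sign now +1
(103375/3127): 103375 mod 3127 = 184, so (103375/3127) = (184/3127)
factor out 2^3: 184 = 2^3·23; with 3127 mod 8 = 7, (2/3127) = +1; sign now +1; continue with (23/3127)
flip (23/3127) -> (3127/23): both odd, 23 mod 4 = 3, 3127 mod 4 = 3, so the flip contributes -1; sign now -1
(3127/23): 3127 mod 23 = 22, so (3127/23) = (22/23)
factor out 2^1: 22 = 2^1·11; with 23 mod 8 = 7, (2/23) = +1; sign now -1; continue with (11/23)
flip (11/23) -> (23/11): both odd, 11 mod 4 = 3, 23 mod 4 = 3, so the flip contributes -1; sign now +1
(23/11): 23 mod 11 = 1, so (23/11) = (1/11)
reached (1/11) = 1, so the symbol is +1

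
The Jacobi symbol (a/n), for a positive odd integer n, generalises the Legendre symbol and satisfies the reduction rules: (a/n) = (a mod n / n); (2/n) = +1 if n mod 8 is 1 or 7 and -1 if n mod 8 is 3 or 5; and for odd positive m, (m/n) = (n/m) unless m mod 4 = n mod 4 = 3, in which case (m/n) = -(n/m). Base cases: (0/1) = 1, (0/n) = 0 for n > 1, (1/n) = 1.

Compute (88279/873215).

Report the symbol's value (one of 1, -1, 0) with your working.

reciprocity: (88279/873215) = -1·(873215/88279) since 88279 mod 4 = 3, 873215 mod 4 = 3; sign now -1
(873215/88279) = (78704/88279)   [reduce mod 88279]
78704 = 2^4·4919; (2/88279) = +1 since 88279 mod 8 = 7, so (78704/88279) = (+1)^4·(4919/88279); sign now -1
reciprocity: (4919/88279) = -1·(88279/4919) since 4919 mod 4 = 3, 88279 mod 4 = 3; sign now +1
(88279/4919) = (4656/4919)   [reduce mod 4919]
4656 = 2^4·291; (2/4919) = +1 since 4919 mod 8 = 7, so (4656/4919) = (+1)^4·(291/4919); sign now +1
reciprocity: (291/4919) = -1·(4919/291) since 291 mod 4 = 3, 4919 mod 4 = 3; sign now -1
(4919/291) = (263/291)   [reduce mod 291]
reciprocity: (263/291) = -1·(291/263) since 263 mod 4 = 3, 291 mod 4 = 3; sign now +1
(291/263) = (28/263)   [reduce mod 263]
28 = 2^2·7; (2/263) = +1 since 263 mod 8 = 7, so (28/263) = (+1)^2·(7/263); sign now +1
reciprocity: (7/263) = -1·(263/7) since 7 mod 4 = 3, 263 mod 4 = 3; sign now -1
(263/7) = (4/7)   [reduce mod 7]
4 = 2^2·1; (2/7) = +1 since 7 mod 8 = 7, so (4/7) = (+1)^2·(1/7); sign now -1
(1/7) = 1; final value = sign = -1

-1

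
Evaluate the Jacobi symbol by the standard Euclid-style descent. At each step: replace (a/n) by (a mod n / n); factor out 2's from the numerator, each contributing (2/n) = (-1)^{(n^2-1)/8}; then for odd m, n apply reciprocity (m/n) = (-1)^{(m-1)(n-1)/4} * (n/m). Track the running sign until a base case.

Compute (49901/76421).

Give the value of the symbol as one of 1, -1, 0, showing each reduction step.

1

reciprocity: (49901/76421) = +1·(76421/49901) since 49901 mod 4 = 1, 76421 mod 4 = 1; sign now +1
(76421/49901) = (26520/49901)   [reduce mod 49901]
26520 = 2^3·3315; (2/49901) = -1 since 49901 mod 8 = 5, so (26520/49901) = (-1)^3·(3315/49901); sign now -1
reciprocity: (3315/49901) = +1·(49901/3315) since 3315 mod 4 = 3, 49901 mod 4 = 1; sign now -1
(49901/3315) = (176/3315)   [reduce mod 3315]
176 = 2^4·11; (2/3315) = -1 since 3315 mod 8 = 3, so (176/3315) = (-1)^4·(11/3315); sign now -1
reciprocity: (11/3315) = -1·(3315/11) since 11 mod 4 = 3, 3315 mod 4 = 3; sign now +1
(3315/11) = (4/11)   [reduce mod 11]
4 = 2^2·1; (2/11) = -1 since 11 mod 8 = 3, so (4/11) = (-1)^2·(1/11); sign now +1
(1/11) = 1; final value = sign = +1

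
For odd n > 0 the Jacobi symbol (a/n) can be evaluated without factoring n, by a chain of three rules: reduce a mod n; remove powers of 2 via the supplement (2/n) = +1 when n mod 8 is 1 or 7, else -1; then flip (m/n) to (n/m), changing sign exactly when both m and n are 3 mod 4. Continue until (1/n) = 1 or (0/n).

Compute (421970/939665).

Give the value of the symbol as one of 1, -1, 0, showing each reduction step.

421970 = 2^1·210985; (2/939665) = +1 since 939665 mod 8 = 1, so (421970/939665) = (+1)^1·(210985/939665); sign now +1
reciprocity: (210985/939665) = +1·(939665/210985) since 210985 mod 4 = 1, 939665 mod 4 = 1; sign now +1
(939665/210985) = (95725/210985)   [reduce mod 210985]
reciprocity: (95725/210985) = +1·(210985/95725) since 95725 mod 4 = 1, 210985 mod 4 = 1; sign now +1
(210985/95725) = (19535/95725)   [reduce mod 95725]
reciprocity: (19535/95725) = +1·(95725/19535) since 19535 mod 4 = 3, 95725 mod 4 = 1; sign now +1
(95725/19535) = (17585/19535)   [reduce mod 19535]
reciprocity: (17585/19535) = +1·(19535/17585) since 17585 mod 4 = 1, 19535 mod 4 = 3; sign now +1
(19535/17585) = (1950/17585)   [reduce mod 17585]
1950 = 2^1·975; (2/17585) = +1 since 17585 mod 8 = 1, so (1950/17585) = (+1)^1·(975/17585); sign now +1
reciprocity: (975/17585) = +1·(17585/975) since 975 mod 4 = 3, 17585 mod 4 = 1; sign now +1
(17585/975) = (35/975)   [reduce mod 975]
reciprocity: (35/975) = -1·(975/35) since 35 mod 4 = 3, 975 mod 4 = 3; sign now -1
(975/35) = (30/35)   [reduce mod 35]
30 = 2^1·15; (2/35) = -1 since 35 mod 8 = 3, so (30/35) = (-1)^1·(15/35); sign now +1
reciprocity: (15/35) = -1·(35/15) since 15 mod 4 = 3, 35 mod 4 = 3; sign now -1
(35/15) = (5/15)   [reduce mod 15]
reciprocity: (5/15) = +1·(15/5) since 5 mod 4 = 1, 15 mod 4 = 3; sign now -1
(15/5) = (0/5)   [reduce mod 5]
(0/5) = 0   [gcd(a, n) > 1]; final value = 0

0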